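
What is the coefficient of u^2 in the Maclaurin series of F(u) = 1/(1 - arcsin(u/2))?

1/4

Plug the Maclaurin series of the inner function into that of the outer and collect terms.
F(0) = 1
F′(0) = 1/2
F′′(0) = 1/2
So c_2 = F′′(0)/2! = 1/4.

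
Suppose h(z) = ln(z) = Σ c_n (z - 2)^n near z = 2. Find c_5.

1/160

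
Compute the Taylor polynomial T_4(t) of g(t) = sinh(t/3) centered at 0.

t^3/162 + t/3

g(0) = 0
g′(0) = 1/3
g′′(0) = 0
g′′′(0) = 1/27
g^(4)(0) = 0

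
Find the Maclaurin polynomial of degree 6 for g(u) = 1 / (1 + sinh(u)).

77*u^6/45 - 181*u^5/120 + 4*u^4/3 - 7*u^3/6 + u^2 - u + 1

Use the geometric series for the reciprocal, then substitute.
[u^0] = 1;  [u^1] = -1;  [u^2] = 1;  [u^3] = -7/6;  [u^4] = 4/3;  [u^5] = -181/120;  [u^6] = 77/45.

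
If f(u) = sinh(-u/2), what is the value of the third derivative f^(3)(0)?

Use the known series and substitute for the argument.
The coefficient of u^3 in the expansion is -1/48, so f′′′(0) = 3! * (-1/48) = -1/8.

-1/8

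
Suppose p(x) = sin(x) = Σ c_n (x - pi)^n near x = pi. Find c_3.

1/6

p(pi) = 0
p′(pi) = -1
p′′(pi) = 0
p′′′(pi) = 1
Then c_k = p^(k)(pi)/k! gives each Taylor coefficient.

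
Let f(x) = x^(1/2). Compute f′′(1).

The coefficient of (x - 1)^2 in the expansion is -1/8, so f′′(1) = 2! * (-1/8) = -1/4.

-1/4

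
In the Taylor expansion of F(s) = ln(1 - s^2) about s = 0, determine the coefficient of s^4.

F(0) = 0
F′(0) = 0
F′′(0) = -2
F′′′(0) = 0
F^(4)(0) = -12
The Taylor polynomial is Σ F^(k)(0)/k! · s^k.

-1/2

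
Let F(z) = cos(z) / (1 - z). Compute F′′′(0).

Expand 1/(denominator) as a geometric series and multiply by the numerator's series.
The coefficient of z^3 in the expansion is 1/2, so F′′′(0) = 3! * (1/2) = 3.

3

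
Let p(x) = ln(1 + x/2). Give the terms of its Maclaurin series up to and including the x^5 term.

x^5/160 - x^4/64 + x^3/24 - x^2/8 + x/2

Apply the Taylor formula c_k = f^(k)(a)/k!.
[x^0] = 0;  [x^1] = 1/2;  [x^2] = -1/8;  [x^3] = 1/24;  [x^4] = -1/64;  [x^5] = 1/160.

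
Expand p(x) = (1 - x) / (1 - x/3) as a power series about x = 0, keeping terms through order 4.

-2*x^4/81 - 2*x^3/27 - 2*x^2/9 - 2*x/3 + 1

Shift and add copies of the series according to the polynomial's terms.
[x^0] = 1;  [x^1] = -2/3;  [x^2] = -2/9;  [x^3] = -2/27;  [x^4] = -2/81.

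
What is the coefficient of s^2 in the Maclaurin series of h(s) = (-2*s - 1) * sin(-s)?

2

Distribute the polynomial across the series and collect like powers.
[s^0] = 0;  [s^1] = 1;  [s^2] = 2.
So c_2 = h′′(0)/2! = 2.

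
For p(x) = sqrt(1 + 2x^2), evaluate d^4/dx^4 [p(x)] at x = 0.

-12

Compute the successive derivatives at the expansion point and divide by k!.
From the series, [x^4] p = -1/2; multiply by 4! = 24 to get -12.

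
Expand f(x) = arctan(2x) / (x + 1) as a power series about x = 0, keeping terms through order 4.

2*x^4/3 - 2*x^3/3 - 2*x^2 + 2*x

Use 1/(1 - r) = Σ r^k on the denominator, then take the Cauchy product.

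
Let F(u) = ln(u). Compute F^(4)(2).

From the series, [(u - 2)^4] F = -1/64; multiply by 4! = 24 to get -3/8.

-3/8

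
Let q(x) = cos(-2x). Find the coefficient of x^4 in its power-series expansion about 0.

2/3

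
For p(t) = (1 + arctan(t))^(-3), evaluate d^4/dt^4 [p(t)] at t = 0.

264

Compose series: expand the inner function first, then feed it into the outer expansion.
From the series, [t^4] p = 11; multiply by 4! = 24 to get 264.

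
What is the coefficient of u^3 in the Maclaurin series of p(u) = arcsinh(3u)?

-9/2

Differentiate repeatedly and evaluate at the center.
[u^0] = 0;  [u^1] = 3;  [u^2] = 0;  [u^3] = -9/2.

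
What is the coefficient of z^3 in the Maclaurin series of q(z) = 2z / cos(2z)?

4

Divide the numerator series by the denominator series (power-series long division).
[z^0] = 0;  [z^1] = 2;  [z^2] = 0;  [z^3] = 4.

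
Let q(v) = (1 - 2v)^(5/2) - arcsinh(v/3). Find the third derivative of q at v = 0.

Add the two expansions coefficient-wise.
From the series, [v^3] q = -202/81; multiply by 3! = 6 to get -404/27.

-404/27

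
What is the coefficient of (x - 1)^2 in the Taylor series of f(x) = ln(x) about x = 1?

Apply the Taylor formula c_k = f^(k)(a)/k!.
So c_2 = f′′(1)/2! = -1/2.

-1/2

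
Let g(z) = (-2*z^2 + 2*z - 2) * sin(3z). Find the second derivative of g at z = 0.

12

Shift and add copies of the series according to the polynomial's terms.
The coefficient of z^2 in the expansion is 6, so g′′(0) = 2! * (6) = 12.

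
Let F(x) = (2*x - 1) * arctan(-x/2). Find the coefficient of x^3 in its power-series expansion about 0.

-1/24

Shift and add copies of the series according to the polynomial's terms.
F(0) = 0
F′(0) = 1/2
F′′(0) = -2
F′′′(0) = -1/4
Then c_k = F^(k)(0)/k! gives each Taylor coefficient.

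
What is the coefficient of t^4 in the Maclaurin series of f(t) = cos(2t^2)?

-2

f(0) = 1
f′(0) = 0
f′′(0) = 0
f′′′(0) = 0
f^(4)(0) = -48
The Taylor polynomial is Σ f^(k)(0)/k! · t^k.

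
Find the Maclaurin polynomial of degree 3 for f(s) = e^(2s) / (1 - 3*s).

157*s^3/3 + 17*s^2 + 5*s + 1

Expand 1/(denominator) as a geometric series and multiply by the numerator's series.
f(0) = 1
f′(0) = 5
f′′(0) = 34
f′′′(0) = 314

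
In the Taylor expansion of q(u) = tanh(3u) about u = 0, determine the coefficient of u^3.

-9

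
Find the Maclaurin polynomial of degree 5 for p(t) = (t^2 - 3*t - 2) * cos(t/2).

-t^5/128 - 25*t^4/192 + 3*t^3/8 + 5*t^2/4 - 3*t - 2

Distribute the polynomial across the series and collect like powers.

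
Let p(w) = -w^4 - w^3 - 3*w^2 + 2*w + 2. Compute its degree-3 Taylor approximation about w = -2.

7*(w + 2)^3 - 21*(w + 2)^2 + 34*(w + 2) - 22

p(-2) = -22
p′(-2) = 34
p′′(-2) = -42
p′′′(-2) = 42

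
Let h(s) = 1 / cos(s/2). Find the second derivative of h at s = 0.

1/4

Invert the denominator's series and multiply.
From the series, [s^2] h = 1/8; multiply by 2! = 2 to get 1/4.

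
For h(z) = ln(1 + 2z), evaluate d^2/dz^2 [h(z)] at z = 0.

Compute the successive derivatives at the expansion point and divide by k!.
The coefficient of z^2 in the expansion is -2, so h′′(0) = 2! * (-2) = -4.

-4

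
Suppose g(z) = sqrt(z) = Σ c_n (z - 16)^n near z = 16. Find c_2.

-1/512

g(16) = 4
g′(16) = 1/8
g′′(16) = -1/256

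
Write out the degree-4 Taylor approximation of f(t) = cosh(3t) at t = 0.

27*t^4/8 + 9*t^2/2 + 1

f(0) = 1
f′(0) = 0
f′′(0) = 9
f′′′(0) = 0
f^(4)(0) = 81
The Taylor polynomial is Σ f^(k)(0)/k! · t^k.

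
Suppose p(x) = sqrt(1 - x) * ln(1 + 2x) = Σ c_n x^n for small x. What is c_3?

41/12

Take the Cauchy product of the two expansions.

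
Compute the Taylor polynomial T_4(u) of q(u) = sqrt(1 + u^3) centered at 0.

Apply the Taylor formula c_k = f^(k)(a)/k!.
q(0) = 1
q′(0) = 0
q′′(0) = 0
q′′′(0) = 3
q^(4)(0) = 0
Then c_k = q^(k)(0)/k! gives each Taylor coefficient.

u^3/2 + 1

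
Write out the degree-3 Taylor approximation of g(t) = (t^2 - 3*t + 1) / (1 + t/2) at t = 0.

-11*t^3/8 + 11*t^2/4 - 7*t/2 + 1

Multiply each power in the prefactor through the base expansion.
[t^0] = 1;  [t^1] = -7/2;  [t^2] = 11/4;  [t^3] = -11/8.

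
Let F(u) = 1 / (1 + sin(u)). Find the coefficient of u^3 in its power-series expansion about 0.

Use the geometric series for the reciprocal, then substitute.
[u^0] = 1;  [u^1] = -1;  [u^2] = 1;  [u^3] = -5/6.

-5/6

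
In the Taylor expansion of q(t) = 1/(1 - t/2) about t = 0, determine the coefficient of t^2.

q(0) = 1
q′(0) = 1/2
q′′(0) = 1/2

1/4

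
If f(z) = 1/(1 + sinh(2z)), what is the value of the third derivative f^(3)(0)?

Let u equal the inner series; expand the outer function in u and truncate.
From the series, [z^3] f = -28/3; multiply by 3! = 6 to get -56.

-56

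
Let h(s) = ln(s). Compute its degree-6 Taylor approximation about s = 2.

-(s - 2)^6/384 + (s - 2)^5/160 - (s - 2)^4/64 + (s - 2)^3/24 - (s - 2)^2/8 + (s - 2)/2 + ln(2)

Compute the successive derivatives at the expansion point and divide by k!.
h(2) = ln(2)
h′(2) = 1/2
h′′(2) = -1/4
h′′′(2) = 1/4
h^(4)(2) = -3/8
h^(5)(2) = 3/4
h^(6)(2) = -15/8
The Taylor polynomial is Σ h^(k)(2)/k! · (s - 2)^k.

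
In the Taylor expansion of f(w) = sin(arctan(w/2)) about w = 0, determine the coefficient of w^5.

Compose series: expand the inner function first, then feed it into the outer expansion.
[w^0] = 0;  [w^1] = 1/2;  [w^2] = 0;  [w^3] = -1/16;  [w^4] = 0;  [w^5] = 3/256.

3/256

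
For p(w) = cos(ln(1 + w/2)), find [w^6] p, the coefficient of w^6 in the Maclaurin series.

Substitute the inner expansion into the outer series and collect powers.
[w^0] = 1;  [w^1] = 0;  [w^2] = -1/8;  [w^3] = 1/16;  [w^4] = -5/192;  [w^5] = 1/96;  [w^6] = -19/4608.

-19/4608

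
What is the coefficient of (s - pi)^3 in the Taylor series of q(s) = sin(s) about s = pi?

1/6

Use the known series and substitute for the argument.
[(s - pi)^0] = 0;  [(s - pi)^1] = -1;  [(s - pi)^2] = 0;  [(s - pi)^3] = 1/6.
So c_3 = q′′′(pi)/3! = 1/6.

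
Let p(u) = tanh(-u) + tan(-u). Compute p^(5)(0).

-32

Combine the two series term by term.
The coefficient of u^5 in the expansion is -4/15, so p^(5)(0) = 5! * (-4/15) = -32.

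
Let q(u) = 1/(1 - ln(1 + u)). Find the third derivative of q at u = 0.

2

Substitute the inner expansion into the outer series and collect powers.
From the series, [u^3] q = 1/3; multiply by 3! = 6 to get 2.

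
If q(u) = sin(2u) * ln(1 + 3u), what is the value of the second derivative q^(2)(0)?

Take the Cauchy product of the two expansions.
From the series, [u^2] q = 6; multiply by 2! = 2 to get 12.

12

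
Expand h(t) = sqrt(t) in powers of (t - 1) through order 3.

h(1) = 1
h′(1) = 1/2
h′′(1) = -1/4
h′′′(1) = 3/8

(t - 1)^3/16 - (t - 1)^2/8 + (t - 1)/2 + 1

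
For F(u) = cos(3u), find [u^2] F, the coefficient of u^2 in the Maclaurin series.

-9/2

Apply the Taylor formula c_k = f^(k)(a)/k!.
[u^0] = 1;  [u^1] = 0;  [u^2] = -9/2.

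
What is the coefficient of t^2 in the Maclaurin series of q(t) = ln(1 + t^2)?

1

q(0) = 0
q′(0) = 0
q′′(0) = 2
The Taylor polynomial is Σ q^(k)(0)/k! · t^k.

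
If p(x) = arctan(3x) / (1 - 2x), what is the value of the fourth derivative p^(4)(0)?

144

Write out both Maclaurin series and multiply, keeping only the needed powers.
The coefficient of x^4 in the expansion is 6, so p^(4)(0) = 4! * (6) = 144.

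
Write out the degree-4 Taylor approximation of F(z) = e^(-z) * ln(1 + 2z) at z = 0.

-8*z^4 + 17*z^3/3 - 4*z^2 + 2*z

Multiply the two series term by term and collect like powers.
F(0) = 0
F′(0) = 2
F′′(0) = -8
F′′′(0) = 34
F^(4)(0) = -192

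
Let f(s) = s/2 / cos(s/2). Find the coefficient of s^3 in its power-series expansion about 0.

Invert the denominator's series and multiply.
f(0) = 0
f′(0) = 1/2
f′′(0) = 0
f′′′(0) = 3/8
So c_3 = f′′′(0)/3! = 1/16.

1/16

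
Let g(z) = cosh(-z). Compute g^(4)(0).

1

The coefficient of z^4 in the expansion is 1/24, so g^(4)(0) = 4! * (1/24) = 1.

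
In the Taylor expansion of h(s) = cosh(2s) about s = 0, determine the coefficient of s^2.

2

Differentiate repeatedly and evaluate at the center.
h(0) = 1
h′(0) = 0
h′′(0) = 4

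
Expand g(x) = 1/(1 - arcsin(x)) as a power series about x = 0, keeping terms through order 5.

Plug the Maclaurin series of the inner function into that of the outer and collect terms.
g(0) = 1
g′(0) = 1
g′′(0) = 2
g′′′(0) = 7
g^(4)(0) = 32
g^(5)(0) = 189
The Taylor polynomial is Σ g^(k)(0)/k! · x^k.

63*x^5/40 + 4*x^4/3 + 7*x^3/6 + x^2 + x + 1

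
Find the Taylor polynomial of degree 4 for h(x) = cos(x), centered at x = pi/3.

Apply the Taylor formula c_k = f^(k)(a)/k!.

(x - pi/3)^4/48 + sqrt(3)*(x - pi/3)^3/12 - (x - pi/3)^2/4 - sqrt(3)*(x - pi/3)/2 + 1/2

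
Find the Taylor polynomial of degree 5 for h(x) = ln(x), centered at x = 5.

Differentiate repeatedly and evaluate at the center.
[(x - 5)^0] = ln(5);  [(x - 5)^1] = 1/5;  [(x - 5)^2] = -1/50;  [(x - 5)^3] = 1/375;  [(x - 5)^4] = -1/2500;  [(x - 5)^5] = 1/15625.

(x - 5)^5/15625 - (x - 5)^4/2500 + (x - 5)^3/375 - (x - 5)^2/50 + (x - 5)/5 + ln(5)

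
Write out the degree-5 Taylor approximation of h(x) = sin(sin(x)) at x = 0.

Substitute the inner expansion into the outer series and collect powers.
h(0) = 0
h′(0) = 1
h′′(0) = 0
h′′′(0) = -2
h^(4)(0) = 0
h^(5)(0) = 12

x^5/10 - x^3/3 + x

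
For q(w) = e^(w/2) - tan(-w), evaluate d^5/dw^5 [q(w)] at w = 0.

513/32

Add the two expansions coefficient-wise.
The coefficient of w^5 in the expansion is 171/1280, so q^(5)(0) = 5! * (171/1280) = 513/32.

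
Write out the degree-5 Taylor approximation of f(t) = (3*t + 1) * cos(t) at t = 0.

t^5/8 + t^4/24 - 3*t^3/2 - t^2/2 + 3*t + 1

Shift and add copies of the series according to the polynomial's terms.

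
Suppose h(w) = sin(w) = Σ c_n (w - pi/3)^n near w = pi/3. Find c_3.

[(w - pi/3)^0] = sqrt(3)/2;  [(w - pi/3)^1] = 1/2;  [(w - pi/3)^2] = -sqrt(3)/4;  [(w - pi/3)^3] = -1/12.
So c_3 = h′′′(pi/3)/3! = -1/12.

-1/12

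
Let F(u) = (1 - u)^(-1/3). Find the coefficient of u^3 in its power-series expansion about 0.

14/81

F(0) = 1
F′(0) = 1/3
F′′(0) = 4/9
F′′′(0) = 28/27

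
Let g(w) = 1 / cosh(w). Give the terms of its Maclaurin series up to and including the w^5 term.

Divide the numerator series by the denominator series (power-series long division).
g(0) = 1
g′(0) = 0
g′′(0) = -1
g′′′(0) = 0
g^(4)(0) = 5
g^(5)(0) = 0

5*w^4/24 - w^2/2 + 1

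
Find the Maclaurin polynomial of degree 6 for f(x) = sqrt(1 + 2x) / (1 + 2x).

231*x^6/16 - 63*x^5/8 + 35*x^4/8 - 5*x^3/2 + 3*x^2/2 - x + 1

Write out both Maclaurin series and multiply, keeping only the needed powers.
f(0) = 1
f′(0) = -1
f′′(0) = 3
f′′′(0) = -15
f^(4)(0) = 105
f^(5)(0) = -945
f^(6)(0) = 10395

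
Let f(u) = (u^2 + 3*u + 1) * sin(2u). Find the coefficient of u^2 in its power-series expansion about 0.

Distribute the polynomial across the series and collect like powers.
[u^0] = 0;  [u^1] = 2;  [u^2] = 6.
So c_2 = f′′(0)/2! = 6.

6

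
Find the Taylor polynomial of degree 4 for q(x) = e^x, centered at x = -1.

q(-1) = e^(-1)
q′(-1) = e^(-1)
q′′(-1) = e^(-1)
q′′′(-1) = e^(-1)
q^(4)(-1) = e^(-1)

(x + 1)^4*e^(-1)/24 + (x + 1)^3*e^(-1)/6 + (x + 1)^2*e^(-1)/2 + (x + 1)*e^(-1) + e^(-1)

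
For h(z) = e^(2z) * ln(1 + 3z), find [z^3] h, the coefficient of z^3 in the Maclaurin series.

6

Take the Cauchy product of the two expansions.
[z^0] = 0;  [z^1] = 3;  [z^2] = 3/2;  [z^3] = 6.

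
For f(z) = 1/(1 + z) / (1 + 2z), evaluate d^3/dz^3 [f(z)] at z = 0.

Write out both Maclaurin series and multiply, keeping only the needed powers.
From the series, [z^3] f = -15; multiply by 3! = 6 to get -90.

-90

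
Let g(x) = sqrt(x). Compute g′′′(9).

From the series, [(x - 9)^3] g = 1/3888; multiply by 3! = 6 to get 1/648.

1/648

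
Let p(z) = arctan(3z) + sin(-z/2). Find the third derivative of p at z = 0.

Expand each term separately and add.
From the series, [z^3] p = -431/48; multiply by 3! = 6 to get -431/8.

-431/8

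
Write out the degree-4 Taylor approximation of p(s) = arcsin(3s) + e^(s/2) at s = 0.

Expand each term separately and add.

s^4/384 + 217*s^3/48 + s^2/8 + 7*s/2 + 1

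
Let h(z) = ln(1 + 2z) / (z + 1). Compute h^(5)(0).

2048

Multiply the numerator's expansion by the denominator's geometric series.
The coefficient of z^5 in the expansion is 256/15, so h^(5)(0) = 5! * (256/15) = 2048.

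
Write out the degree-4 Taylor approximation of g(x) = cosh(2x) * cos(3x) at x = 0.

Take the Cauchy product of the two expansions.

-119*x^4/24 - 5*x^2/2 + 1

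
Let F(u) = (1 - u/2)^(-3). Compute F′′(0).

3

Compute the successive derivatives at the expansion point and divide by k!.
From the series, [u^2] F = 3/2; multiply by 2! = 2 to get 3.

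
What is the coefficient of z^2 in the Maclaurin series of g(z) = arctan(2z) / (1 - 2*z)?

Multiply the numerator's expansion by the denominator's geometric series.
g(0) = 0
g′(0) = 2
g′′(0) = 8
So c_2 = g′′(0)/2! = 4.

4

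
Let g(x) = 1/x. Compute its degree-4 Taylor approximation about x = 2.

g(2) = 1/2
g′(2) = -1/4
g′′(2) = 1/4
g′′′(2) = -3/8
g^(4)(2) = 3/4
The Taylor polynomial is Σ g^(k)(2)/k! · (x - 2)^k.

(x - 2)^4/32 - (x - 2)^3/16 + (x - 2)^2/8 - (x - 2)/4 + 1/2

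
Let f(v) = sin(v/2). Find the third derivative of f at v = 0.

-1/8

Compute the successive derivatives at the expansion point and divide by k!.
The coefficient of v^3 in the expansion is -1/48, so f′′′(0) = 3! * (-1/48) = -1/8.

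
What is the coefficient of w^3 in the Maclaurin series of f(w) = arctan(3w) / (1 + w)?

-6

Take the Cauchy product of the two expansions.
f(0) = 0
f′(0) = 3
f′′(0) = -6
f′′′(0) = -36
Dividing each by k! gives the coefficients c_0, ..., c_3.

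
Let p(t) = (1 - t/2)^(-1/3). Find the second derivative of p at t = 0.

The coefficient of t^2 in the expansion is 1/18, so p′′(0) = 2! * (1/18) = 1/9.

1/9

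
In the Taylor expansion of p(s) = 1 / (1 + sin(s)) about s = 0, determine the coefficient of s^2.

Write 1/(1+u) = 1 - u + u^2 - u^3 + ... and substitute the series for u.

1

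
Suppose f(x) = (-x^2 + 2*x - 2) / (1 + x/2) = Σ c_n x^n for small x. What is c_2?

-5/2

Shift and add copies of the series according to the polynomial's terms.
[x^0] = -2;  [x^1] = 3;  [x^2] = -5/2.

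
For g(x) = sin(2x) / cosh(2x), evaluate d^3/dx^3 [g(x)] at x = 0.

-32

Divide the numerator series by the denominator series (power-series long division).
The coefficient of x^3 in the expansion is -16/3, so g′′′(0) = 3! * (-16/3) = -32.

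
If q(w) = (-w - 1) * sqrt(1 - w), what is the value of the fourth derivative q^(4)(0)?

39/16

Multiply each power in the prefactor through the base expansion.
From the series, [w^4] q = 13/128; multiply by 4! = 24 to get 39/16.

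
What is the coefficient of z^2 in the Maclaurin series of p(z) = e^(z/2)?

Use the known series and substitute for the argument.
So c_2 = p′′(0)/2! = 1/8.

1/8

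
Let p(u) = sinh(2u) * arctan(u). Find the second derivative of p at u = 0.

4

Write out both Maclaurin series and multiply, keeping only the needed powers.
From the series, [u^2] p = 2; multiply by 2! = 2 to get 4.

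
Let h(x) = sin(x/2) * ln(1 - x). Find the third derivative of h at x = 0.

Multiply the two series term by term and collect like powers.
From the series, [x^3] h = -1/4; multiply by 3! = 6 to get -3/2.

-3/2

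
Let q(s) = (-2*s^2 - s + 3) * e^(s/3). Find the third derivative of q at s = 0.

Shift and add copies of the series according to the polynomial's terms.
The coefficient of s^3 in the expansion is -19/27, so q′′′(0) = 3! * (-19/27) = -38/9.

-38/9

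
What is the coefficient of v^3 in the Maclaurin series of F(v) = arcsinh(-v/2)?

1/48

[v^0] = 0;  [v^1] = -1/2;  [v^2] = 0;  [v^3] = 1/48.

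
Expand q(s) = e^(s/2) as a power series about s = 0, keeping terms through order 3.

Use the known series and substitute for the argument.

s^3/48 + s^2/8 + s/2 + 1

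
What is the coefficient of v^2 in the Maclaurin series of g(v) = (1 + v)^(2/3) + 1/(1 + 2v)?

Add the two expansions coefficient-wise.

35/9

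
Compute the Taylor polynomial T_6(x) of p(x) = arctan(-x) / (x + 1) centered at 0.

13*x^6/15 - 13*x^5/15 + 2*x^4/3 - 2*x^3/3 + x^2 - x

Expand 1/(denominator) as a geometric series and multiply by the numerator's series.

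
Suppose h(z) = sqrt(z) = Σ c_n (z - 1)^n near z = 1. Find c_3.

1/16

h(1) = 1
h′(1) = 1/2
h′′(1) = -1/4
h′′′(1) = 3/8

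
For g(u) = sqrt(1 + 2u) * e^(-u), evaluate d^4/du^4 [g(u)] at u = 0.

-36

Multiply the two series term by term and collect like powers.
The coefficient of u^4 in the expansion is -3/2, so g^(4)(0) = 4! * (-3/2) = -36.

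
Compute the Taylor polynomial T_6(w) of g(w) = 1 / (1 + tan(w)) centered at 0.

Use the geometric series for the reciprocal, then substitute.
g(0) = 1
g′(0) = -1
g′′(0) = 2
g′′′(0) = -8
g^(4)(0) = 40
g^(5)(0) = -256
g^(6)(0) = 1952
The Taylor polynomial is Σ g^(k)(0)/k! · w^k.

122*w^6/45 - 32*w^5/15 + 5*w^4/3 - 4*w^3/3 + w^2 - w + 1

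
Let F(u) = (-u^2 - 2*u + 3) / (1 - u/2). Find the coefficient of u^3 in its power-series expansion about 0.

Multiply each power in the prefactor through the base expansion.
F(0) = 3
F′(0) = -1/2
F′′(0) = -5/2
F′′′(0) = -15/4
So c_3 = F′′′(0)/3! = -5/8.

-5/8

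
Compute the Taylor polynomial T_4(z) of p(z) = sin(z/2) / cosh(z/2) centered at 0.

-z^3/12 + z/2

Write the quotient as an unknown series and match coefficients against numerator = denominator · series.
p(0) = 0
p′(0) = 1/2
p′′(0) = 0
p′′′(0) = -1/2
p^(4)(0) = 0
The Taylor polynomial is Σ p^(k)(0)/k! · z^k.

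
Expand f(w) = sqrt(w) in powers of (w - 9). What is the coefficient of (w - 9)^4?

-5/279936

Use the known series and substitute for the argument.
f(9) = 3
f′(9) = 1/6
f′′(9) = -1/108
f′′′(9) = 1/648
f^(4)(9) = -5/11664
So c_4 = f^(4)(9)/4! = -5/279936.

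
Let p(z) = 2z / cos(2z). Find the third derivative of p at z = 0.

Invert the denominator's series and multiply.
The coefficient of z^3 in the expansion is 4, so p′′′(0) = 3! * (4) = 24.

24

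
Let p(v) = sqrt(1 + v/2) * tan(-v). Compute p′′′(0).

-29/16

Write out both Maclaurin series and multiply, keeping only the needed powers.
The coefficient of v^3 in the expansion is -29/96, so p′′′(0) = 3! * (-29/96) = -29/16.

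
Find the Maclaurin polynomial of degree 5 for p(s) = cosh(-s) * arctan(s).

3*s^5/40 + s^3/6 + s

Take the Cauchy product of the two expansions.
[s^0] = 0;  [s^1] = 1;  [s^2] = 0;  [s^3] = 1/6;  [s^4] = 0;  [s^5] = 3/40.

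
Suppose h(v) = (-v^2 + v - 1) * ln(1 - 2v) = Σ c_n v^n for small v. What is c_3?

8/3

Multiply each power in the prefactor through the base expansion.
[v^0] = 0;  [v^1] = 2;  [v^2] = 0;  [v^3] = 8/3.
So c_3 = h′′′(0)/3! = 8/3.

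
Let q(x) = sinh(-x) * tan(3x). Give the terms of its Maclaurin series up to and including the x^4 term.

-19*x^4/2 - 3*x^2

Expand each factor separately, then convolve coefficients.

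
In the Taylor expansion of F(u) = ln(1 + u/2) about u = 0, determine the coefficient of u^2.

-1/8

c_2 = F′′(0)/2! = -1/8.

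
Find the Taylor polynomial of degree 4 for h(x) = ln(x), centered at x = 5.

-(x - 5)^4/2500 + (x - 5)^3/375 - (x - 5)^2/50 + (x - 5)/5 + ln(5)

h(5) = ln(5)
h′(5) = 1/5
h′′(5) = -1/25
h′′′(5) = 2/125
h^(4)(5) = -6/625
Then c_k = h^(k)(5)/k! gives each Taylor coefficient.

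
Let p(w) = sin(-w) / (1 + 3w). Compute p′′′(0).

Multiply the two series term by term and collect like powers.
The coefficient of w^3 in the expansion is -53/6, so p′′′(0) = 3! * (-53/6) = -53.

-53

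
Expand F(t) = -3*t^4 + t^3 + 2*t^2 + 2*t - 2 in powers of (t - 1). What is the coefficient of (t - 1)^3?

Compute the successive derivatives at the expansion point and divide by k!.

-11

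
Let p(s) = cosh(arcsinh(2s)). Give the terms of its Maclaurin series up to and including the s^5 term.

Substitute the inner expansion into the outer series and collect powers.
p(0) = 1
p′(0) = 0
p′′(0) = 4
p′′′(0) = 0
p^(4)(0) = -48
p^(5)(0) = 0
Then c_k = p^(k)(0)/k! gives each Taylor coefficient.

-2*s^4 + 2*s^2 + 1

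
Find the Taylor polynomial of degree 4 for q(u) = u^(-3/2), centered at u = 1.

Compute the successive derivatives at the expansion point and divide by k!.
q(1) = 1
q′(1) = -3/2
q′′(1) = 15/4
q′′′(1) = -105/8
q^(4)(1) = 945/16
The Taylor polynomial is Σ q^(k)(1)/k! · (u - 1)^k.

315*(u - 1)^4/128 - 35*(u - 1)^3/16 + 15*(u - 1)^2/8 - 3*(u - 1)/2 + 1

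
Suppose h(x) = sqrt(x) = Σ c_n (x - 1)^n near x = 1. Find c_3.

Apply the Taylor formula c_k = f^(k)(a)/k!.
h(1) = 1
h′(1) = 1/2
h′′(1) = -1/4
h′′′(1) = 3/8

1/16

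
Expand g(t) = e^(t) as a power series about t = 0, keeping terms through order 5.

[t^0] = 1;  [t^1] = 1;  [t^2] = 1/2;  [t^3] = 1/6;  [t^4] = 1/24;  [t^5] = 1/120.

t^5/120 + t^4/24 + t^3/6 + t^2/2 + t + 1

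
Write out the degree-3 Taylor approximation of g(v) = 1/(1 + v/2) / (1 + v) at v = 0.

-15*v^3/8 + 7*v^2/4 - 3*v/2 + 1

Write out both Maclaurin series and multiply, keeping only the needed powers.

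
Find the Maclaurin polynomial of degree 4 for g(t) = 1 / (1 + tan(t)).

Use the geometric series for the reciprocal, then substitute.
[t^0] = 1;  [t^1] = -1;  [t^2] = 1;  [t^3] = -4/3;  [t^4] = 5/3.

5*t^4/3 - 4*t^3/3 + t^2 - t + 1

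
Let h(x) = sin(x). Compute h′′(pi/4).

-sqrt(2)/2

The coefficient of (x - pi/4)^2 in the expansion is -sqrt(2)/4, so h′′(pi/4) = 2! * (-sqrt(2)/4) = -sqrt(2)/2.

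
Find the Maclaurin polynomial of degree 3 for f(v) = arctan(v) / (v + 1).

2*v^3/3 - v^2 + v

Expand 1/(denominator) as a geometric series and multiply by the numerator's series.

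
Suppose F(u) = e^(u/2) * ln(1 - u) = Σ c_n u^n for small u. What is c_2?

-1

Multiply the two series term by term and collect like powers.
[u^0] = 0;  [u^1] = -1;  [u^2] = -1.
So c_2 = F′′(0)/2! = -1.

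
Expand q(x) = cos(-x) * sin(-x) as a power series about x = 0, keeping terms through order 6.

Expand each factor separately, then convolve coefficients.
q(0) = 0
q′(0) = -1
q′′(0) = 0
q′′′(0) = 4
q^(4)(0) = 0
q^(5)(0) = -16
q^(6)(0) = 0
The Taylor polynomial is Σ q^(k)(0)/k! · x^k.

-2*x^5/15 + 2*x^3/3 - x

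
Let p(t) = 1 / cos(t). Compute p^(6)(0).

Write the quotient as an unknown series and match coefficients against numerator = denominator · series.
From the series, [t^6] p = 61/720; multiply by 6! = 720 to get 61.

61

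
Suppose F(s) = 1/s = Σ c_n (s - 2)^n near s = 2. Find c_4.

1/32

Compute the successive derivatives at the expansion point and divide by k!.
F(2) = 1/2
F′(2) = -1/4
F′′(2) = 1/4
F′′′(2) = -3/8
F^(4)(2) = 3/4
Dividing each by k! gives the coefficients c_0, ..., c_4.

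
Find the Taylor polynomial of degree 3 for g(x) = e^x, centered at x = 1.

e*(x - 1)^3/6 + e*(x - 1)^2/2 + e*(x - 1) + e

g(1) = e
g′(1) = e
g′′(1) = e
g′′′(1) = e
Then c_k = g^(k)(1)/k! gives each Taylor coefficient.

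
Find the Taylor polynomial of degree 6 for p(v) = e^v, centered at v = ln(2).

(v - ln(2))^6/360 + (v - ln(2))^5/60 + (v - ln(2))^4/12 + (v - ln(2))^3/3 + (v - ln(2))^2 + 2*(v - ln(2)) + 2

p(ln(2)) = 2
p′(ln(2)) = 2
p′′(ln(2)) = 2
p′′′(ln(2)) = 2
p^(4)(ln(2)) = 2
p^(5)(ln(2)) = 2
p^(6)(ln(2)) = 2
Dividing each by k! gives the coefficients c_0, ..., c_6.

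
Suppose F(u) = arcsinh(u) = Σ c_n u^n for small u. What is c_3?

Compute the successive derivatives at the expansion point and divide by k!.
[u^0] = 0;  [u^1] = 1;  [u^2] = 0;  [u^3] = -1/6.

-1/6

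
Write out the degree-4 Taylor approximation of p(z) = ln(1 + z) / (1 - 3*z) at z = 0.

93*z^4/4 + 47*z^3/6 + 5*z^2/2 + z

Multiply the numerator's expansion by the denominator's geometric series.
p(0) = 0
p′(0) = 1
p′′(0) = 5
p′′′(0) = 47
p^(4)(0) = 558
The Taylor polynomial is Σ p^(k)(0)/k! · z^k.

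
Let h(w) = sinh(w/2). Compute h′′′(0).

1/8

The coefficient of w^3 in the expansion is 1/48, so h′′′(0) = 3! * (1/48) = 1/8.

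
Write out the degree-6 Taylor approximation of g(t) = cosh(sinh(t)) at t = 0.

Let u equal the inner series; expand the outer function in u and truncate.
[t^0] = 1;  [t^1] = 0;  [t^2] = 1/2;  [t^3] = 0;  [t^4] = 5/24;  [t^5] = 0;  [t^6] = 37/720.

37*t^6/720 + 5*t^4/24 + t^2/2 + 1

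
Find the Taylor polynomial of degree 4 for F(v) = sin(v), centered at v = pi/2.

[(v - pi/2)^0] = 1;  [(v - pi/2)^1] = 0;  [(v - pi/2)^2] = -1/2;  [(v - pi/2)^3] = 0;  [(v - pi/2)^4] = 1/24.

(v - pi/2)^4/24 - (v - pi/2)^2/2 + 1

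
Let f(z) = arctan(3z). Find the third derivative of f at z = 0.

-54

From the series, [z^3] f = -9; multiply by 3! = 6 to get -54.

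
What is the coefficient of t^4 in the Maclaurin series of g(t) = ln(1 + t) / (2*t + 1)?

-131/12

Expand 1/(denominator) as a geometric series and multiply by the numerator's series.
[t^0] = 0;  [t^1] = 1;  [t^2] = -5/2;  [t^3] = 16/3;  [t^4] = -131/12.
So c_4 = g^(4)(0)/4! = -131/12.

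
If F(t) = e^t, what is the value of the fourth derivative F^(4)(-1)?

e^(-1)

The coefficient of (t + 1)^4 in the expansion is e^(-1)/24, so F^(4)(-1) = 4! * (e^(-1)/24) = e^(-1).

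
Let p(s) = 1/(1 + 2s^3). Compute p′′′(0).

From the series, [s^3] p = -2; multiply by 3! = 6 to get -12.

-12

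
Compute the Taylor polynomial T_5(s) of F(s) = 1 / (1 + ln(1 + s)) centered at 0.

Write 1/(1+u) = 1 - u + u^2 - u^3 + ... and substitute the series for u.

-347*s^5/60 + 11*s^4/3 - 7*s^3/3 + 3*s^2/2 - s + 1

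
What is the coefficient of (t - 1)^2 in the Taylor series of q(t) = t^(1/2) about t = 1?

-1/8

Apply the Taylor formula c_k = f^(k)(a)/k!.
q(1) = 1
q′(1) = 1/2
q′′(1) = -1/4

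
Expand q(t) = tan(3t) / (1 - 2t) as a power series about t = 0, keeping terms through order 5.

Multiply the two series term by term and collect like powers.
[t^0] = 0;  [t^1] = 3;  [t^2] = 6;  [t^3] = 21;  [t^4] = 42;  [t^5] = 582/5.

582*t^5/5 + 42*t^4 + 21*t^3 + 6*t^2 + 3*t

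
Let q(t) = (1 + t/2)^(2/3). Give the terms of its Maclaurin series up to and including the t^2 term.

-t^2/36 + t/3 + 1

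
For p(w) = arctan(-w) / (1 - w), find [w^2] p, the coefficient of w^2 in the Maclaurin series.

-1

Multiply the numerator's expansion by the denominator's geometric series.
p(0) = 0
p′(0) = -1
p′′(0) = -2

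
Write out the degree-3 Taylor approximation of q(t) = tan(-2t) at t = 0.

-8*t^3/3 - 2*t

Use the known series and substitute for the argument.
[t^0] = 0;  [t^1] = -2;  [t^2] = 0;  [t^3] = -8/3.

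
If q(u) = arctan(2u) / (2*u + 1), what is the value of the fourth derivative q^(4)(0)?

Multiply the numerator's expansion by the denominator's geometric series.
The coefficient of u^4 in the expansion is -32/3, so q^(4)(0) = 4! * (-32/3) = -256.

-256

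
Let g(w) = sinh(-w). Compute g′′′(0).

From the series, [w^3] g = -1/6; multiply by 3! = 6 to get -1.

-1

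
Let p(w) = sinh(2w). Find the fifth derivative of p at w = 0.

Use the known series and substitute for the argument.
The coefficient of w^5 in the expansion is 4/15, so p^(5)(0) = 5! * (4/15) = 32.

32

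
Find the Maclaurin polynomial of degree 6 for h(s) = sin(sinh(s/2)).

-s^5/480 + s/2

Plug the Maclaurin series of the inner function into that of the outer and collect terms.
[s^0] = 0;  [s^1] = 1/2;  [s^2] = 0;  [s^3] = 0;  [s^4] = 0;  [s^5] = -1/480;  [s^6] = 0.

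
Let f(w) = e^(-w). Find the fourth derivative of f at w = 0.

The coefficient of w^4 in the expansion is 1/24, so f^(4)(0) = 4! * (1/24) = 1.

1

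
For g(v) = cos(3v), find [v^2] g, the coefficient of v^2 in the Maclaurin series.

g(0) = 1
g′(0) = 0
g′′(0) = -9

-9/2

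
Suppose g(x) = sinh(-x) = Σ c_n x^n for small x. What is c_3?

-1/6

Apply the Taylor formula c_k = f^(k)(a)/k!.
g(0) = 0
g′(0) = -1
g′′(0) = 0
g′′′(0) = -1
So c_3 = g′′′(0)/3! = -1/6.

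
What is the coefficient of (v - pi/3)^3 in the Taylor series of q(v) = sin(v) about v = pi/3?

-1/12

Compute the successive derivatives at the expansion point and divide by k!.
[(v - pi/3)^0] = sqrt(3)/2;  [(v - pi/3)^1] = 1/2;  [(v - pi/3)^2] = -sqrt(3)/4;  [(v - pi/3)^3] = -1/12.
So c_3 = q′′′(pi/3)/3! = -1/12.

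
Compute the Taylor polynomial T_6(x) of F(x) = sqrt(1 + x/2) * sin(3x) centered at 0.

19401*x^6/40960 + 22101*x^5/10240 - 141*x^4/128 - 147*x^3/32 + 3*x^2/4 + 3*x

Write out both Maclaurin series and multiply, keeping only the needed powers.
F(0) = 0
F′(0) = 3
F′′(0) = 3/2
F′′′(0) = -441/16
F^(4)(0) = -423/16
F^(5)(0) = 66303/256
F^(6)(0) = 174609/512
The Taylor polynomial is Σ F^(k)(0)/k! · x^k.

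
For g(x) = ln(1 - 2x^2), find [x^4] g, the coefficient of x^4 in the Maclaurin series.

-2

g(0) = 0
g′(0) = 0
g′′(0) = -4
g′′′(0) = 0
g^(4)(0) = -48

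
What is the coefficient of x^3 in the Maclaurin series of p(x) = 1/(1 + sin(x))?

Compose series: expand the inner function first, then feed it into the outer expansion.
[x^0] = 1;  [x^1] = -1;  [x^2] = 1;  [x^3] = -5/6.

-5/6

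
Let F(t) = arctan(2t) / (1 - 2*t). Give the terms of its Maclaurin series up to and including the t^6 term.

Use 1/(1 - r) = Σ r^k on the denominator, then take the Cauchy product.
F(0) = 0
F′(0) = 2
F′′(0) = 8
F′′′(0) = 32
F^(4)(0) = 256
F^(5)(0) = 3328
F^(6)(0) = 39936

832*t^6/15 + 416*t^5/15 + 32*t^4/3 + 16*t^3/3 + 4*t^2 + 2*t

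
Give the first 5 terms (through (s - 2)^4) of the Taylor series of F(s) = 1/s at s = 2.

[(s - 2)^0] = 1/2;  [(s - 2)^1] = -1/4;  [(s - 2)^2] = 1/8;  [(s - 2)^3] = -1/16;  [(s - 2)^4] = 1/32.

(s - 2)^4/32 - (s - 2)^3/16 + (s - 2)^2/8 - (s - 2)/4 + 1/2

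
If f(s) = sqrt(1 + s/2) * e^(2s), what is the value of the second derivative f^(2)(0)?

79/16

Write out both Maclaurin series and multiply, keeping only the needed powers.
From the series, [s^2] f = 79/32; multiply by 2! = 2 to get 79/16.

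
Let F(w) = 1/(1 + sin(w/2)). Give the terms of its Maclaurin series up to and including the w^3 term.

-5*w^3/48 + w^2/4 - w/2 + 1

Substitute the inner expansion into the outer series and collect powers.
F(0) = 1
F′(0) = -1/2
F′′(0) = 1/2
F′′′(0) = -5/8
The Taylor polynomial is Σ F^(k)(0)/k! · w^k.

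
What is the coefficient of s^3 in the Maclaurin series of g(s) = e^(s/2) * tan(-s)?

Multiply the two series term by term and collect like powers.

-11/24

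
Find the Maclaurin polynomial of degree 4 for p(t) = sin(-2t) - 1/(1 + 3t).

-81*t^4 + 85*t^3/3 - 9*t^2 + t - 1

Expand each term separately and add.
[t^0] = -1;  [t^1] = 1;  [t^2] = -9;  [t^3] = 85/3;  [t^4] = -81.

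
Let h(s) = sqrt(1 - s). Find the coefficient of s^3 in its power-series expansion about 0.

h(0) = 1
h′(0) = -1/2
h′′(0) = -1/4
h′′′(0) = -3/8

-1/16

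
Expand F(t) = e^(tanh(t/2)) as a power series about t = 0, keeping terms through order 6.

97*t^6/46080 - t^5/1280 - 7*t^4/384 - t^3/48 + t^2/8 + t/2 + 1

Substitute the inner expansion into the outer series and collect powers.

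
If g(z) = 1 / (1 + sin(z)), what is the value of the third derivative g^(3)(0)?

Use the geometric series for the reciprocal, then substitute.
The coefficient of z^3 in the expansion is -5/6, so g′′′(0) = 3! * (-5/6) = -5.

-5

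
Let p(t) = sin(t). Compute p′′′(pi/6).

-sqrt(3)/2

From the series, [(t - pi/6)^3] p = -sqrt(3)/12; multiply by 3! = 6 to get -sqrt(3)/2.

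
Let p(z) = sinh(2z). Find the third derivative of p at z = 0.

8

The coefficient of z^3 in the expansion is 4/3, so p′′′(0) = 3! * (4/3) = 8.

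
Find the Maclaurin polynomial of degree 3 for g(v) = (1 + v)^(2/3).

Use the known series and substitute for the argument.
g(0) = 1
g′(0) = 2/3
g′′(0) = -2/9
g′′′(0) = 8/27

4*v^3/81 - v^2/9 + 2*v/3 + 1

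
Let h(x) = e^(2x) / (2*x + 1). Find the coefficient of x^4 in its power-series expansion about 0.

Multiply the numerator's expansion by the denominator's geometric series.
h(0) = 1
h′(0) = 0
h′′(0) = 4
h′′′(0) = -16
h^(4)(0) = 144

6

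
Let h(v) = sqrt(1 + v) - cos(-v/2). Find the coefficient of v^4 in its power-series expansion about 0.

-1/24

Combine the two series term by term.
h(0) = 0
h′(0) = 1/2
h′′(0) = 0
h′′′(0) = 3/8
h^(4)(0) = -1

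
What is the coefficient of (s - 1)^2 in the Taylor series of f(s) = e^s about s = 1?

[(s - 1)^0] = e;  [(s - 1)^1] = e;  [(s - 1)^2] = e/2.

e/2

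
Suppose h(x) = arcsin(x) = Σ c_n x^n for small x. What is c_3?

1/6

Use the known series and substitute for the argument.
h(0) = 0
h′(0) = 1
h′′(0) = 0
h′′′(0) = 1
So c_3 = h′′′(0)/3! = 1/6.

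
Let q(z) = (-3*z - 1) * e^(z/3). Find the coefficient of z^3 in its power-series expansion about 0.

-14/81

Shift and add copies of the series according to the polynomial's terms.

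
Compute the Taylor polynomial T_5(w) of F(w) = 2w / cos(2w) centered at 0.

20*w^5/3 + 4*w^3 + 2*w

Write the quotient as an unknown series and match coefficients against numerator = denominator · series.
F(0) = 0
F′(0) = 2
F′′(0) = 0
F′′′(0) = 24
F^(4)(0) = 0
F^(5)(0) = 800
The Taylor polynomial is Σ F^(k)(0)/k! · w^k.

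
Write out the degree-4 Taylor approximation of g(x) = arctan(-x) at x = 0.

Apply the Taylor formula c_k = f^(k)(a)/k!.
g(0) = 0
g′(0) = -1
g′′(0) = 0
g′′′(0) = 2
g^(4)(0) = 0
The Taylor polynomial is Σ g^(k)(0)/k! · x^k.

x^3/3 - x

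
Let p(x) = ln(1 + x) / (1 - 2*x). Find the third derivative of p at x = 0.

Multiply the numerator's expansion by the denominator's geometric series.
The coefficient of x^3 in the expansion is 10/3, so p′′′(0) = 3! * (10/3) = 20.

20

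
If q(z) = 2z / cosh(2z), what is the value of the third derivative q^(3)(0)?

-24

Invert the denominator's series and multiply.
From the series, [z^3] q = -4; multiply by 3! = 6 to get -24.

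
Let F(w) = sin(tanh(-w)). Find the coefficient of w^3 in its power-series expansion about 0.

Compose series: expand the inner function first, then feed it into the outer expansion.
[w^0] = 0;  [w^1] = -1;  [w^2] = 0;  [w^3] = 1/2.
So c_3 = F′′′(0)/3! = 1/2.

1/2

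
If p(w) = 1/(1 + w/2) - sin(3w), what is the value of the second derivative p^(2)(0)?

1/2

Combine the two series term by term.
From the series, [w^2] p = 1/4; multiply by 2! = 2 to get 1/2.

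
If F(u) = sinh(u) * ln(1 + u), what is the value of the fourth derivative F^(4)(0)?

Multiply the two series term by term and collect like powers.
From the series, [u^4] F = 1/2; multiply by 4! = 24 to get 12.

12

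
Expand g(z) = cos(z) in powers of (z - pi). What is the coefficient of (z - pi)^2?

1/2

Apply the Taylor formula c_k = f^(k)(a)/k!.
So c_2 = g′′(pi)/2! = 1/2.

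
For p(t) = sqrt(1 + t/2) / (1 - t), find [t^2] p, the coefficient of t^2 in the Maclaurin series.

Multiply the two series term by term and collect like powers.
[t^0] = 1;  [t^1] = 5/4;  [t^2] = 39/32.

39/32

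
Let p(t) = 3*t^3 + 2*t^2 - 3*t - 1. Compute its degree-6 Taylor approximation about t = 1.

3*(t - 1)^3 + 11*(t - 1)^2 + 10*(t - 1) + 1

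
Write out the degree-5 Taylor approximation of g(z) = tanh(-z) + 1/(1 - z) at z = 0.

Combine the two series term by term.

13*z^5/15 + z^4 + 4*z^3/3 + z^2 + 1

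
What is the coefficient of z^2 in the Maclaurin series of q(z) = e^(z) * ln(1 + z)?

1/2

Take the Cauchy product of the two expansions.
q(0) = 0
q′(0) = 1
q′′(0) = 1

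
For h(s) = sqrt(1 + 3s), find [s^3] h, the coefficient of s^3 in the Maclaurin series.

27/16

c_3 = h′′′(0)/3! = 27/16.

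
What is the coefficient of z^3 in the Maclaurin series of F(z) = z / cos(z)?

1/2

Divide the numerator series by the denominator series (power-series long division).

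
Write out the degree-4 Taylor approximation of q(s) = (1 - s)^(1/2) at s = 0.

-5*s^4/128 - s^3/16 - s^2/8 - s/2 + 1

q(0) = 1
q′(0) = -1/2
q′′(0) = -1/4
q′′′(0) = -3/8
q^(4)(0) = -15/16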